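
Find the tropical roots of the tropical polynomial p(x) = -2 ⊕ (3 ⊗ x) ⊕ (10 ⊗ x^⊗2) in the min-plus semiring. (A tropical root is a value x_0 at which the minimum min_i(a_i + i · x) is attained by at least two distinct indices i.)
Roots: {-7, -5}

Each tropical root is a break point of the lower envelope of the lines y = a_i + i · x (there are 3 lines, with slopes 0, 1, ..., 2). Only the lines that attain the minimum somewhere contribute to roots; other lines are dominated. Here the surviving (envelope) indices are i = 2, i = 1, i = 0.
Intersections between consecutive envelope lines give the roots: for adjacent envelope indices i < j the intersection is x = (a_i − a_j) / (j − i). Reading off the sorted break points: {-7, -5}.
Verification: at each break x_0, at least two indices attain the minimum of min_i(a_i + i · x_0).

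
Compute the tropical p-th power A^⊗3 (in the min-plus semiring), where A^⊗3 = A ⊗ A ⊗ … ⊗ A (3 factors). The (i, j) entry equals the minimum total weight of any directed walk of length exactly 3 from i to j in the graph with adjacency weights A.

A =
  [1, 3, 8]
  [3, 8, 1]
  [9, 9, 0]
A^⊗3 =
  [3, 5, 4]
  [5, 7, 1]
  [9, 9, 0]

Each entry (A^⊗3)_ij equals the minimum over all length-3 walks i = v_0 → v_1 → … → v_3 = j of Σ_t A[v_t][v_{t+1}]. For example, for (i, j) = (0, 2) we minimise over 9 possible intermediate vertex sequences; the minimum is 4, attained along the walk 0 → 1 → 2 → 2.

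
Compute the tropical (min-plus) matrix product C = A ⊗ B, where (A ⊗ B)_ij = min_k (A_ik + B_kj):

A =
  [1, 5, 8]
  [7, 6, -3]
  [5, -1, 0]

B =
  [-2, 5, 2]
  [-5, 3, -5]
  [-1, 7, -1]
A ⊗ B =
  [-1, 6, 0]
  [-4, 4, -4]
  [-6, 2, -6]

Apply the min-plus product entry-by-entry:
  C[0][0] = min over k of (A[0][0] + B[0][0] = 1 + -2 = -1, A[0][1] + B[1][0] = 5 + -5 = 0, A[0][2] + B[2][0] = 8 + -1 = 7) = -1 (attained at k = 0)
  C[0][1] = min over k of (A[0][0] + B[0][1] = 1 + 5 = 6, A[0][1] + B[1][1] = 5 + 3 = 8, A[0][2] + B[2][1] = 8 + 7 = 15) = 6 (attained at k = 0)
  C[0][2] = min over k of (A[0][0] + B[0][2] = 1 + 2 = 3, A[0][1] + B[1][2] = 5 + -5 = 0, A[0][2] + B[2][2] = 8 + -1 = 7) = 0 (attained at k = 1)
  C[1][0] = min over k of (A[1][0] + B[0][0] = 7 + -2 = 5, A[1][1] + B[1][0] = 6 + -5 = 1, A[1][2] + B[2][0] = -3 + -1 = -4) = -4 (attained at k = 2)
  C[1][1] = min over k of (A[1][0] + B[0][1] = 7 + 5 = 12, A[1][1] + B[1][1] = 6 + 3 = 9, A[1][2] + B[2][1] = -3 + 7 = 4) = 4 (attained at k = 2)
  C[1][2] = min over k of (A[1][0] + B[0][2] = 7 + 2 = 9, A[1][1] + B[1][2] = 6 + -5 = 1, A[1][2] + B[2][2] = -3 + -1 = -4) = -4 (attained at k = 2)
  C[2][0] = min over k of (A[2][0] + B[0][0] = 5 + -2 = 3, A[2][1] + B[1][0] = -1 + -5 = -6, A[2][2] + B[2][0] = 0 + -1 = -1) = -6 (attained at k = 1)
  C[2][1] = min over k of (A[2][0] + B[0][1] = 5 + 5 = 10, A[2][1] + B[1][1] = -1 + 3 = 2, A[2][2] + B[2][1] = 0 + 7 = 7) = 2 (attained at k = 1)
  C[2][2] = min over k of (A[2][0] + B[0][2] = 5 + 2 = 7, A[2][1] + B[1][2] = -1 + -5 = -6, A[2][2] + B[2][2] = 0 + -1 = -1) = -6 (attained at k = 1)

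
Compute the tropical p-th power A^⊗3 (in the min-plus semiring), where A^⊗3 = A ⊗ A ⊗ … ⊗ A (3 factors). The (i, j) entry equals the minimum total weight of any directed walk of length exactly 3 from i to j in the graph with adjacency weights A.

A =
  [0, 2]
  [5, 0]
A^⊗3 =
  [0, 2]
  [5, 0]

Each entry (A^⊗3)_ij equals the minimum over all length-3 walks i = v_0 → v_1 → … → v_3 = j of Σ_t A[v_t][v_{t+1}]. For example, for (i, j) = (0, 1) we minimise over 4 possible intermediate vertex sequences; the minimum is 2, attained along the walk 0 → 0 → 0 → 1.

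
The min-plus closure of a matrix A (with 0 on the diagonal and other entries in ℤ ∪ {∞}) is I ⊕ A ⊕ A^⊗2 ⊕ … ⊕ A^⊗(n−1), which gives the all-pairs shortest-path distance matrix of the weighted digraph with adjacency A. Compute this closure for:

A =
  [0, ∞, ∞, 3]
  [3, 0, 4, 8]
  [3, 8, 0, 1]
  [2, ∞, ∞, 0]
Closure =
  [0, ∞, ∞, 3]
  [3, 0, 4, 5]
  [3, 8, 0, 1]
  [2, ∞, ∞, 0]

This is the Floyd-Warshall all-pairs shortest-path computation. For each intermediate vertex k = 0, 1, …, 3, update dist[i][j] ← min(dist[i][j], dist[i][k] + dist[k][j]). The final matrix gives, for each (i, j), the minimum total weight of any directed path from i to j (possibly empty when i = j).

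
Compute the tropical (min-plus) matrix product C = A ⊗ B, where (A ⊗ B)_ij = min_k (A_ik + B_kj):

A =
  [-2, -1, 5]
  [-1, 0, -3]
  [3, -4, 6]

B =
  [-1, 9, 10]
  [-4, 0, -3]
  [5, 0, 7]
A ⊗ B =
  [-5, -1, -4]
  [-4, -3, -3]
  [-8, -4, -7]

Apply the min-plus product entry-by-entry:
  C[0][0] = min over k of (A[0][0] + B[0][0] = -2 + -1 = -3, A[0][1] + B[1][0] = -1 + -4 = -5, A[0][2] + B[2][0] = 5 + 5 = 10) = -5 (attained at k = 1)
  C[0][1] = min over k of (A[0][0] + B[0][1] = -2 + 9 = 7, A[0][1] + B[1][1] = -1 + 0 = -1, A[0][2] + B[2][1] = 5 + 0 = 5) = -1 (attained at k = 1)
  C[0][2] = min over k of (A[0][0] + B[0][2] = -2 + 10 = 8, A[0][1] + B[1][2] = -1 + -3 = -4, A[0][2] + B[2][2] = 5 + 7 = 12) = -4 (attained at k = 1)
  C[1][0] = min over k of (A[1][0] + B[0][0] = -1 + -1 = -2, A[1][1] + B[1][0] = 0 + -4 = -4, A[1][2] + B[2][0] = -3 + 5 = 2) = -4 (attained at k = 1)
  C[1][1] = min over k of (A[1][0] + B[0][1] = -1 + 9 = 8, A[1][1] + B[1][1] = 0 + 0 = 0, A[1][2] + B[2][1] = -3 + 0 = -3) = -3 (attained at k = 2)
  C[1][2] = min over k of (A[1][0] + B[0][2] = -1 + 10 = 9, A[1][1] + B[1][2] = 0 + -3 = -3, A[1][2] + B[2][2] = -3 + 7 = 4) = -3 (attained at k = 1)
  C[2][0] = min over k of (A[2][0] + B[0][0] = 3 + -1 = 2, A[2][1] + B[1][0] = -4 + -4 = -8, A[2][2] + B[2][0] = 6 + 5 = 11) = -8 (attained at k = 1)
  C[2][1] = min over k of (A[2][0] + B[0][1] = 3 + 9 = 12, A[2][1] + B[1][1] = -4 + 0 = -4, A[2][2] + B[2][1] = 6 + 0 = 6) = -4 (attained at k = 1)
  C[2][2] = min over k of (A[2][0] + B[0][2] = 3 + 10 = 13, A[2][1] + B[1][2] = -4 + -3 = -7, A[2][2] + B[2][2] = 6 + 7 = 13) = -7 (attained at k = 1)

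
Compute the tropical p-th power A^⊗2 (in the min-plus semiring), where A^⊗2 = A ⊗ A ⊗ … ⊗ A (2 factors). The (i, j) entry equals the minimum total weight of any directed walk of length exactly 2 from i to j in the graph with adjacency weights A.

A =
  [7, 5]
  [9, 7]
A^⊗2 =
  [14, 12]
  [16, 14]

Each entry (A^⊗2)_ij equals the minimum over all length-2 walks i = v_0 → v_1 → … → v_2 = j of Σ_t A[v_t][v_{t+1}]. For example, for (i, j) = (0, 1) we minimise over 2 possible intermediate vertex sequences; the minimum is 12, attained along the walk 0 → 0 → 1.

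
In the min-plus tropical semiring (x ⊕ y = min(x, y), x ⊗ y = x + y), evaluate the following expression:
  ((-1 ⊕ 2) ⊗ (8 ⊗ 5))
((-1 ⊕ 2) ⊗ (8 ⊗ 5)) = 12

Expand innermost to outermost. Recall ⊕ takes the minimum of its arguments and ⊗ takes their sum. Working out the expression ((-1 ⊕ 2) ⊗ (8 ⊗ 5)) gives 12.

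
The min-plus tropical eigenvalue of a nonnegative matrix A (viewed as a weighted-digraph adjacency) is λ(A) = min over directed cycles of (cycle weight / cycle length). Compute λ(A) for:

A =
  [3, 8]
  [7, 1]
λ(A) = 1

Enumerate directed cycles and compute their means (weight / length). Sample:
  cycle 0 → 0: weight = 3, length = 1, mean = 3/1 ≈ 3.000
  cycle 1 → 1: weight = 1, length = 1, mean = 1/1 ≈ 1.000
  cycle 0 → 1 → 0: weight = 15, length = 2, mean = 15/2 ≈ 7.500
  cycle 1 → 0 → 1: weight = 15, length = 2, mean = 15/2 ≈ 7.500
Minimum mean = 1.000, attained e.g. along the cycle 1 → 1 with weight 1 and length 1. So λ(A) = 1/1 = 1.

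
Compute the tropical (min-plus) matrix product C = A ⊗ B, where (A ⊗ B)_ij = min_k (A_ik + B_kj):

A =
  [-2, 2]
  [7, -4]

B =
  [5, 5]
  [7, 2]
A ⊗ B =
  [3, 3]
  [3, -2]

Apply the min-plus product entry-by-entry:
  C[0][0] = min over k of (A[0][0] + B[0][0] = -2 + 5 = 3, A[0][1] + B[1][0] = 2 + 7 = 9) = 3 (attained at k = 0)
  C[0][1] = min over k of (A[0][0] + B[0][1] = -2 + 5 = 3, A[0][1] + B[1][1] = 2 + 2 = 4) = 3 (attained at k = 0)
  C[1][0] = min over k of (A[1][0] + B[0][0] = 7 + 5 = 12, A[1][1] + B[1][0] = -4 + 7 = 3) = 3 (attained at k = 1)
  C[1][1] = min over k of (A[1][0] + B[0][1] = 7 + 5 = 12, A[1][1] + B[1][1] = -4 + 2 = -2) = -2 (attained at k = 1)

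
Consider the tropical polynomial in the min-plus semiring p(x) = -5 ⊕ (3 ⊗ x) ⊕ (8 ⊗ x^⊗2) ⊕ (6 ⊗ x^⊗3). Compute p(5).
p(5) = -5

A tropical monomial a ⊗ x^⊗i evaluates to a + i · x. Evaluating each term at x = 5:
  Term 0 contributes -5 + 0 · 5 = -5
  Term 1 contributes 3 + 1 · 5 = 8
  Term 2 contributes 8 + 2 · 5 = 18
  Term 3 contributes 6 + 3 · 5 = 21
p(5) = ⊕ of these = min[-5, 8, 18, 21] = -5.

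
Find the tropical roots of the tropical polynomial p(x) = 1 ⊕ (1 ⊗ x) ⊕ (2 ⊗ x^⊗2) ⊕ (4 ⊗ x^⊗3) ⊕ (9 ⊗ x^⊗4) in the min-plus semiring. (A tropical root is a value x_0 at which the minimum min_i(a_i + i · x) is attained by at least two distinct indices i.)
Roots: {-5, -2, -1, 0}

Each tropical root is a break point of the lower envelope of the lines y = a_i + i · x (there are 5 lines, with slopes 0, 1, ..., 4). Only the lines that attain the minimum somewhere contribute to roots; other lines are dominated. Here the surviving (envelope) indices are i = 4, i = 3, i = 2, i = 1, i = 0.
Intersections between consecutive envelope lines give the roots: for adjacent envelope indices i < j the intersection is x = (a_i − a_j) / (j − i). Reading off the sorted break points: {-5, -2, -1, 0}.
Verification: at each break x_0, at least two indices attain the minimum of min_i(a_i + i · x_0).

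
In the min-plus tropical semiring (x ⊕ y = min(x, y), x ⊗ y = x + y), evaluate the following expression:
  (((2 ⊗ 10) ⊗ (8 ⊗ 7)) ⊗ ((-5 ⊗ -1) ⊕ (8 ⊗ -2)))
(((2 ⊗ 10) ⊗ (8 ⊗ 7)) ⊗ ((-5 ⊗ -1) ⊕ (8 ⊗ -2))) = 21

Expand innermost to outermost. Recall ⊕ takes the minimum of its arguments and ⊗ takes their sum. Working out the expression (((2 ⊗ 10) ⊗ (8 ⊗ 7)) ⊗ ((-5 ⊗ -1) ⊕ (8 ⊗ -2))) gives 21.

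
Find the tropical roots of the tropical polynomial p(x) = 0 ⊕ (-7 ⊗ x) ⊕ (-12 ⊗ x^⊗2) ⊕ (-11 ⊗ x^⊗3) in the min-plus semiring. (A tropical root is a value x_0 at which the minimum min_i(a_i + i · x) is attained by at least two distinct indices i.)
Roots: {-1, 5, 7}

Each tropical root is a break point of the lower envelope of the lines y = a_i + i · x (there are 4 lines, with slopes 0, 1, ..., 3). Only the lines that attain the minimum somewhere contribute to roots; other lines are dominated. Here the surviving (envelope) indices are i = 3, i = 2, i = 1, i = 0.
Intersections between consecutive envelope lines give the roots: for adjacent envelope indices i < j the intersection is x = (a_i − a_j) / (j − i). Reading off the sorted break points: {-1, 5, 7}.
Verification: at each break x_0, at least two indices attain the minimum of min_i(a_i + i · x_0).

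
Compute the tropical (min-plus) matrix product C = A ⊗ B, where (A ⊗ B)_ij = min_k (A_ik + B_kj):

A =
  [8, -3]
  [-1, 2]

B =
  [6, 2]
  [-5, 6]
A ⊗ B =
  [-8, 3]
  [-3, 1]

Apply the min-plus product entry-by-entry:
  C[0][0] = min over k of (A[0][0] + B[0][0] = 8 + 6 = 14, A[0][1] + B[1][0] = -3 + -5 = -8) = -8 (attained at k = 1)
  C[0][1] = min over k of (A[0][0] + B[0][1] = 8 + 2 = 10, A[0][1] + B[1][1] = -3 + 6 = 3) = 3 (attained at k = 1)
  C[1][0] = min over k of (A[1][0] + B[0][0] = -1 + 6 = 5, A[1][1] + B[1][0] = 2 + -5 = -3) = -3 (attained at k = 1)
  C[1][1] = min over k of (A[1][0] + B[0][1] = -1 + 2 = 1, A[1][1] + B[1][1] = 2 + 6 = 8) = 1 (attained at k = 0)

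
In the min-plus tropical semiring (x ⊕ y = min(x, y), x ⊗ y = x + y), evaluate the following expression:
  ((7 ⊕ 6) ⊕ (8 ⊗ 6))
((7 ⊕ 6) ⊕ (8 ⊗ 6)) = 6

Expand innermost to outermost. Recall ⊕ takes the minimum of its arguments and ⊗ takes their sum. Working out the expression ((7 ⊕ 6) ⊕ (8 ⊗ 6)) gives 6.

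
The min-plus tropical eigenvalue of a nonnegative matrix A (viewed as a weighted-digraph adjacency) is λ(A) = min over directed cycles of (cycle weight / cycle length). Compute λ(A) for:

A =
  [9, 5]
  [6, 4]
λ(A) = 4

Enumerate directed cycles and compute their means (weight / length). Sample:
  cycle 0 → 0: weight = 9, length = 1, mean = 9/1 ≈ 9.000
  cycle 1 → 1: weight = 4, length = 1, mean = 4/1 ≈ 4.000
  cycle 0 → 1 → 0: weight = 11, length = 2, mean = 11/2 ≈ 5.500
  cycle 1 → 0 → 1: weight = 11, length = 2, mean = 11/2 ≈ 5.500
Minimum mean = 4.000, attained e.g. along the cycle 1 → 1 with weight 4 and length 1. So λ(A) = 4/1 = 4.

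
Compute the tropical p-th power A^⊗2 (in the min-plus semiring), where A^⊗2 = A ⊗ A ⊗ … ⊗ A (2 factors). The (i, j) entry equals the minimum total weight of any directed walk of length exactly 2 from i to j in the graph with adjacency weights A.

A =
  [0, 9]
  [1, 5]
A^⊗2 =
  [0, 9]
  [1, 10]

Each entry (A^⊗2)_ij equals the minimum over all length-2 walks i = v_0 → v_1 → … → v_2 = j of Σ_t A[v_t][v_{t+1}]. For example, for (i, j) = (0, 1) we minimise over 2 possible intermediate vertex sequences; the minimum is 9, attained along the walk 0 → 0 → 1.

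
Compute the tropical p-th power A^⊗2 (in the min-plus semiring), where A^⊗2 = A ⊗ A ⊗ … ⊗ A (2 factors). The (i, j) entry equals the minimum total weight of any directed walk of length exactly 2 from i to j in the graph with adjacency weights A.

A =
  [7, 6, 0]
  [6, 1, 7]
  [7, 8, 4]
A^⊗2 =
  [7, 7, 4]
  [7, 2, 6]
  [11, 9, 7]

Each entry (A^⊗2)_ij equals the minimum over all length-2 walks i = v_0 → v_1 → … → v_2 = j of Σ_t A[v_t][v_{t+1}]. For example, for (i, j) = (0, 2) we minimise over 3 possible intermediate vertex sequences; the minimum is 4, attained along the walk 0 → 2 → 2.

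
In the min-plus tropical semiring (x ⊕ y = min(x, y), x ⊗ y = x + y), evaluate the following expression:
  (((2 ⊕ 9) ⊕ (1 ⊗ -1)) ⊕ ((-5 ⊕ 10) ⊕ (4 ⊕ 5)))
(((2 ⊕ 9) ⊕ (1 ⊗ -1)) ⊕ ((-5 ⊕ 10) ⊕ (4 ⊕ 5))) = -5

Expand innermost to outermost. Recall ⊕ takes the minimum of its arguments and ⊗ takes their sum. Working out the expression (((2 ⊕ 9) ⊕ (1 ⊗ -1)) ⊕ ((-5 ⊕ 10) ⊕ (4 ⊕ 5))) gives -5.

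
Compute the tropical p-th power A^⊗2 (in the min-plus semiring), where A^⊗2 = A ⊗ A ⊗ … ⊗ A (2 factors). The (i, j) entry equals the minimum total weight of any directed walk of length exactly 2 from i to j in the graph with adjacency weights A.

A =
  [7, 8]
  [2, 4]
A^⊗2 =
  [10, 12]
  [6, 8]

Each entry (A^⊗2)_ij equals the minimum over all length-2 walks i = v_0 → v_1 → … → v_2 = j of Σ_t A[v_t][v_{t+1}]. For example, for (i, j) = (0, 1) we minimise over 2 possible intermediate vertex sequences; the minimum is 12, attained along the walk 0 → 1 → 1.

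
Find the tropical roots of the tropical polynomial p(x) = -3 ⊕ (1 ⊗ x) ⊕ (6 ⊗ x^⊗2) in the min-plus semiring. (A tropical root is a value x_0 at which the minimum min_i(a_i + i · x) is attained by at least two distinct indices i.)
Roots: {-5, -4}

Each tropical root is a break point of the lower envelope of the lines y = a_i + i · x (there are 3 lines, with slopes 0, 1, ..., 2). Only the lines that attain the minimum somewhere contribute to roots; other lines are dominated. Here the surviving (envelope) indices are i = 2, i = 1, i = 0.
Intersections between consecutive envelope lines give the roots: for adjacent envelope indices i < j the intersection is x = (a_i − a_j) / (j − i). Reading off the sorted break points: {-5, -4}.
Verification: at each break x_0, at least two indices attain the minimum of min_i(a_i + i · x_0).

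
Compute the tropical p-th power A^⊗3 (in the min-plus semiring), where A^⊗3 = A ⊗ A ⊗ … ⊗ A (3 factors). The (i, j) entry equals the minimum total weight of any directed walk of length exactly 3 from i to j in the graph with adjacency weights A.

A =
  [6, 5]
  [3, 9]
A^⊗3 =
  [14, 13]
  [11, 14]

Each entry (A^⊗3)_ij equals the minimum over all length-3 walks i = v_0 → v_1 → … → v_3 = j of Σ_t A[v_t][v_{t+1}]. For example, for (i, j) = (0, 1) we minimise over 4 possible intermediate vertex sequences; the minimum is 13, attained along the walk 0 → 1 → 0 → 1.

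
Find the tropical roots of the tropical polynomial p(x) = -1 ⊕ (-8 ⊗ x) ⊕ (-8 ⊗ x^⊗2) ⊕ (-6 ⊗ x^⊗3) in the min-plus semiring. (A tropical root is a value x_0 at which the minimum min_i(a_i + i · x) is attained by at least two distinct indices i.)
Roots: {-2, 0, 7}

Each tropical root is a break point of the lower envelope of the lines y = a_i + i · x (there are 4 lines, with slopes 0, 1, ..., 3). Only the lines that attain the minimum somewhere contribute to roots; other lines are dominated. Here the surviving (envelope) indices are i = 3, i = 2, i = 1, i = 0.
Intersections between consecutive envelope lines give the roots: for adjacent envelope indices i < j the intersection is x = (a_i − a_j) / (j − i). Reading off the sorted break points: {-2, 0, 7}.
Verification: at each break x_0, at least two indices attain the minimum of min_i(a_i + i · x_0).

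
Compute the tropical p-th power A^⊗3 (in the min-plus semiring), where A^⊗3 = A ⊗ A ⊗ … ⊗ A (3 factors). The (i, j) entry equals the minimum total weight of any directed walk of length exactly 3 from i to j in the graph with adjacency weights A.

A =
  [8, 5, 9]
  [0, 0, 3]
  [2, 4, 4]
A^⊗3 =
  [5, 5, 8]
  [0, 0, 3]
  [4, 4, 7]

Each entry (A^⊗3)_ij equals the minimum over all length-3 walks i = v_0 → v_1 → … → v_3 = j of Σ_t A[v_t][v_{t+1}]. For example, for (i, j) = (0, 2) we minimise over 9 possible intermediate vertex sequences; the minimum is 8, attained along the walk 0 → 1 → 1 → 2.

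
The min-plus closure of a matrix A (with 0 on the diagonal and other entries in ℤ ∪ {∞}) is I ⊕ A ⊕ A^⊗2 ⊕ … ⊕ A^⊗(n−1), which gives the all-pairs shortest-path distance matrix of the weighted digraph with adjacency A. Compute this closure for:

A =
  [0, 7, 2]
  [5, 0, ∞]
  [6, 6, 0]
Closure =
  [0, 7, 2]
  [5, 0, 7]
  [6, 6, 0]

This is the Floyd-Warshall all-pairs shortest-path computation. For each intermediate vertex k = 0, 1, …, 2, update dist[i][j] ← min(dist[i][j], dist[i][k] + dist[k][j]). The final matrix gives, for each (i, j), the minimum total weight of any directed path from i to j (possibly empty when i = j).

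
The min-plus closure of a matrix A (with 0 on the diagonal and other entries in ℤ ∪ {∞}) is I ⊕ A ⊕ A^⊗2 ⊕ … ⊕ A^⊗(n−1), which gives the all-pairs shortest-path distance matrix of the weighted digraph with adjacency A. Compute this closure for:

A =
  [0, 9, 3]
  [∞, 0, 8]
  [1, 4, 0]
Closure =
  [0, 7, 3]
  [9, 0, 8]
  [1, 4, 0]

This is the Floyd-Warshall all-pairs shortest-path computation. For each intermediate vertex k = 0, 1, …, 2, update dist[i][j] ← min(dist[i][j], dist[i][k] + dist[k][j]). The final matrix gives, for each (i, j), the minimum total weight of any directed path from i to j (possibly empty when i = j).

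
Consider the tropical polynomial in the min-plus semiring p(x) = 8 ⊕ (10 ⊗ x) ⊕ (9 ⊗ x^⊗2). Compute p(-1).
p(-1) = 7

A tropical monomial a ⊗ x^⊗i evaluates to a + i · x. Evaluating each term at x = -1:
  Term 0 contributes 8 + 0 · -1 = 8
  Term 1 contributes 10 + 1 · -1 = 9
  Term 2 contributes 9 + 2 · -1 = 7
p(-1) = ⊕ of these = min[8, 9, 7] = 7.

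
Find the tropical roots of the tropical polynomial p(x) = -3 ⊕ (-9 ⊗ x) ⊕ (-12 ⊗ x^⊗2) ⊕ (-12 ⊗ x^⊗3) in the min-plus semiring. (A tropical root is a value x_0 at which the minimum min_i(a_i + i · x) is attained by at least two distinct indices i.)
Roots: {0, 3, 6}

Each tropical root is a break point of the lower envelope of the lines y = a_i + i · x (there are 4 lines, with slopes 0, 1, ..., 3). Only the lines that attain the minimum somewhere contribute to roots; other lines are dominated. Here the surviving (envelope) indices are i = 3, i = 2, i = 1, i = 0.
Intersections between consecutive envelope lines give the roots: for adjacent envelope indices i < j the intersection is x = (a_i − a_j) / (j − i). Reading off the sorted break points: {0, 3, 6}.
Verification: at each break x_0, at least two indices attain the minimum of min_i(a_i + i · x_0).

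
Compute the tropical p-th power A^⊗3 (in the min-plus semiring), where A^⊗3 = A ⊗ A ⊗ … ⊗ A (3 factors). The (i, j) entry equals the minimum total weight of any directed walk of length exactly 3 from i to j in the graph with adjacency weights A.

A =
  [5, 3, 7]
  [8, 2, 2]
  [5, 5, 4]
A^⊗3 =
  [10, 7, 7]
  [9, 6, 6]
  [12, 9, 9]

Each entry (A^⊗3)_ij equals the minimum over all length-3 walks i = v_0 → v_1 → … → v_3 = j of Σ_t A[v_t][v_{t+1}]. For example, for (i, j) = (0, 2) we minimise over 9 possible intermediate vertex sequences; the minimum is 7, attained along the walk 0 → 1 → 1 → 2.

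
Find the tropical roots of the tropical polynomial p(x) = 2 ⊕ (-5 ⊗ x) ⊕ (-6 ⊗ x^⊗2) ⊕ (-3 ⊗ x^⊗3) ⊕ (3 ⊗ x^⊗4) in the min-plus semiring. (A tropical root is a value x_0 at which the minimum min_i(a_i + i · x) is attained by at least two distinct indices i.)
Roots: {-6, -3, 1, 7}

Each tropical root is a break point of the lower envelope of the lines y = a_i + i · x (there are 5 lines, with slopes 0, 1, ..., 4). Only the lines that attain the minimum somewhere contribute to roots; other lines are dominated. Here the surviving (envelope) indices are i = 4, i = 3, i = 2, i = 1, i = 0.
Intersections between consecutive envelope lines give the roots: for adjacent envelope indices i < j the intersection is x = (a_i − a_j) / (j − i). Reading off the sorted break points: {-6, -3, 1, 7}.
Verification: at each break x_0, at least two indices attain the minimum of min_i(a_i + i · x_0).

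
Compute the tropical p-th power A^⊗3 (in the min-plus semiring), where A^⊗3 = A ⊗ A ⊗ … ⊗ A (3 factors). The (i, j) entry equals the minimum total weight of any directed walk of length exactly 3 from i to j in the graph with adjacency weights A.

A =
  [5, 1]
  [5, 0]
A^⊗3 =
  [6, 1]
  [5, 0]

Each entry (A^⊗3)_ij equals the minimum over all length-3 walks i = v_0 → v_1 → … → v_3 = j of Σ_t A[v_t][v_{t+1}]. For example, for (i, j) = (0, 1) we minimise over 4 possible intermediate vertex sequences; the minimum is 1, attained along the walk 0 → 1 → 1 → 1.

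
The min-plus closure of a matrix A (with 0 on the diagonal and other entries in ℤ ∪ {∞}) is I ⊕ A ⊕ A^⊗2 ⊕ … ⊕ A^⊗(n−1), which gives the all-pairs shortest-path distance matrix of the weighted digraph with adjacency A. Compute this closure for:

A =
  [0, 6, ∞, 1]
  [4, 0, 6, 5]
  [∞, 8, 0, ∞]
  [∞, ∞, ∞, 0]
Closure =
  [0, 6, 12, 1]
  [4, 0, 6, 5]
  [12, 8, 0, 13]
  [∞, ∞, ∞, 0]

This is the Floyd-Warshall all-pairs shortest-path computation. For each intermediate vertex k = 0, 1, …, 3, update dist[i][j] ← min(dist[i][j], dist[i][k] + dist[k][j]). The final matrix gives, for each (i, j), the minimum total weight of any directed path from i to j (possibly empty when i = j).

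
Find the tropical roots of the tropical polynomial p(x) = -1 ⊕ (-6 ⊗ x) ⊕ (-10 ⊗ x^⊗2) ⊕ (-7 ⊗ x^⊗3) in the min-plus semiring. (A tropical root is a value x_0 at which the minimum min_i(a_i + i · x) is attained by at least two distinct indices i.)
Roots: {-3, 4, 5}

Each tropical root is a break point of the lower envelope of the lines y = a_i + i · x (there are 4 lines, with slopes 0, 1, ..., 3). Only the lines that attain the minimum somewhere contribute to roots; other lines are dominated. Here the surviving (envelope) indices are i = 3, i = 2, i = 1, i = 0.
Intersections between consecutive envelope lines give the roots: for adjacent envelope indices i < j the intersection is x = (a_i − a_j) / (j − i). Reading off the sorted break points: {-3, 4, 5}.
Verification: at each break x_0, at least two indices attain the minimum of min_i(a_i + i · x_0).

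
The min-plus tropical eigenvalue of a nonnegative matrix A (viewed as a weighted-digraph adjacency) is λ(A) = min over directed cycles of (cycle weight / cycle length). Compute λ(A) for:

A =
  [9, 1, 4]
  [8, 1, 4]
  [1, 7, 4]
λ(A) = 1

Enumerate directed cycles and compute their means (weight / length). Sample:
  cycle 0 → 0: weight = 9, length = 1, mean = 9/1 ≈ 9.000
  cycle 1 → 1: weight = 1, length = 1, mean = 1/1 ≈ 1.000
  cycle 2 → 2: weight = 4, length = 1, mean = 4/1 ≈ 4.000
  cycle 0 → 1 → 0: weight = 9, length = 2, mean = 9/2 ≈ 4.500
  cycle 0 → 2 → 0: weight = 5, length = 2, mean = 5/2 ≈ 2.500
  cycle 1 → 0 → 1: weight = 9, length = 2, mean = 9/2 ≈ 4.500
Minimum mean = 1.000, attained e.g. along the cycle 1 → 1 with weight 1 and length 1. So λ(A) = 1/1 = 1.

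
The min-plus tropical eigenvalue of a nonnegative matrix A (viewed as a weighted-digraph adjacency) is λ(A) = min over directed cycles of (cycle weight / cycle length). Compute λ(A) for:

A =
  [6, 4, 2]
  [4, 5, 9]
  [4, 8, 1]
λ(A) = 1

Enumerate directed cycles and compute their means (weight / length). Sample:
  cycle 0 → 0: weight = 6, length = 1, mean = 6/1 ≈ 6.000
  cycle 1 → 1: weight = 5, length = 1, mean = 5/1 ≈ 5.000
  cycle 2 → 2: weight = 1, length = 1, mean = 1/1 ≈ 1.000
  cycle 0 → 1 → 0: weight = 8, length = 2, mean = 8/2 ≈ 4.000
  cycle 0 → 2 → 0: weight = 6, length = 2, mean = 6/2 ≈ 3.000
  cycle 1 → 0 → 1: weight = 8, length = 2, mean = 8/2 ≈ 4.000
Minimum mean = 1.000, attained e.g. along the cycle 2 → 2 with weight 1 and length 1. So λ(A) = 1/1 = 1.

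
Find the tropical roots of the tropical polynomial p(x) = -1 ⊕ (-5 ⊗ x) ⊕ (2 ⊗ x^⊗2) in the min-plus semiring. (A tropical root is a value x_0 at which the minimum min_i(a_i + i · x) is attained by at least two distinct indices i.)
Roots: {-7, 4}

Each tropical root is a break point of the lower envelope of the lines y = a_i + i · x (there are 3 lines, with slopes 0, 1, ..., 2). Only the lines that attain the minimum somewhere contribute to roots; other lines are dominated. Here the surviving (envelope) indices are i = 2, i = 1, i = 0.
Intersections between consecutive envelope lines give the roots: for adjacent envelope indices i < j the intersection is x = (a_i − a_j) / (j − i). Reading off the sorted break points: {-7, 4}.
Verification: at each break x_0, at least two indices attain the minimum of min_i(a_i + i · x_0).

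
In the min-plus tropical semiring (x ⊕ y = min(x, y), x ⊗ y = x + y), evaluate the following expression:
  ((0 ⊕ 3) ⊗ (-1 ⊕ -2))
((0 ⊕ 3) ⊗ (-1 ⊕ -2)) = -2

Expand innermost to outermost. Recall ⊕ takes the minimum of its arguments and ⊗ takes their sum. Working out the expression ((0 ⊕ 3) ⊗ (-1 ⊕ -2)) gives -2.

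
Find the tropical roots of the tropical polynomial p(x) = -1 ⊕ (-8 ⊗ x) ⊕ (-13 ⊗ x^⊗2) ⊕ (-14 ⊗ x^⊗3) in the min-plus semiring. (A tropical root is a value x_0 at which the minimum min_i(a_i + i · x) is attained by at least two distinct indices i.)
Roots: {1, 5, 7}

Each tropical root is a break point of the lower envelope of the lines y = a_i + i · x (there are 4 lines, with slopes 0, 1, ..., 3). Only the lines that attain the minimum somewhere contribute to roots; other lines are dominated. Here the surviving (envelope) indices are i = 3, i = 2, i = 1, i = 0.
Intersections between consecutive envelope lines give the roots: for adjacent envelope indices i < j the intersection is x = (a_i − a_j) / (j − i). Reading off the sorted break points: {1, 5, 7}.
Verification: at each break x_0, at least two indices attain the minimum of min_i(a_i + i · x_0).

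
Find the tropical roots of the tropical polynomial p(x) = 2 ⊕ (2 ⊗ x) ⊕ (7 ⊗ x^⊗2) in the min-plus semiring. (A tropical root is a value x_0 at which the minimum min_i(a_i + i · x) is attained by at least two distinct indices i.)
Roots: {-5, 0}

Each tropical root is a break point of the lower envelope of the lines y = a_i + i · x (there are 3 lines, with slopes 0, 1, ..., 2). Only the lines that attain the minimum somewhere contribute to roots; other lines are dominated. Here the surviving (envelope) indices are i = 2, i = 1, i = 0.
Intersections between consecutive envelope lines give the roots: for adjacent envelope indices i < j the intersection is x = (a_i − a_j) / (j − i). Reading off the sorted break points: {-5, 0}.
Verification: at each break x_0, at least two indices attain the minimum of min_i(a_i + i · x_0).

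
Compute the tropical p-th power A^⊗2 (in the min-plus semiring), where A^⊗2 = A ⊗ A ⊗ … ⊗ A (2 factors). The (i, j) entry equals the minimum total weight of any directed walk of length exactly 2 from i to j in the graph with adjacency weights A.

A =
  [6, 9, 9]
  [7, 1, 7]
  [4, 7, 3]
A^⊗2 =
  [12, 10, 12]
  [8, 2, 8]
  [7, 8, 6]

Each entry (A^⊗2)_ij equals the minimum over all length-2 walks i = v_0 → v_1 → … → v_2 = j of Σ_t A[v_t][v_{t+1}]. For example, for (i, j) = (0, 2) we minimise over 3 possible intermediate vertex sequences; the minimum is 12, attained along the walk 0 → 2 → 2.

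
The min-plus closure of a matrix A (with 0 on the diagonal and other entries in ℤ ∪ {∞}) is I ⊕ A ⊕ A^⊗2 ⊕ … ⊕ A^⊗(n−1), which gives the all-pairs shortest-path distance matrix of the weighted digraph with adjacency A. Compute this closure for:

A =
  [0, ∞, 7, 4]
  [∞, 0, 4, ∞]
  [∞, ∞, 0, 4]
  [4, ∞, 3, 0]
Closure =
  [0, ∞, 7, 4]
  [12, 0, 4, 8]
  [8, ∞, 0, 4]
  [4, ∞, 3, 0]

This is the Floyd-Warshall all-pairs shortest-path computation. For each intermediate vertex k = 0, 1, …, 3, update dist[i][j] ← min(dist[i][j], dist[i][k] + dist[k][j]). The final matrix gives, for each (i, j), the minimum total weight of any directed path from i to j (possibly empty when i = j).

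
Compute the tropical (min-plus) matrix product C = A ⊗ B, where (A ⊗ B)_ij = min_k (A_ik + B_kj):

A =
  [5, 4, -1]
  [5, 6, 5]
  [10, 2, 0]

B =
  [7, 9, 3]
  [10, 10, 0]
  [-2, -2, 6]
A ⊗ B =
  [-3, -3, 4]
  [3, 3, 6]
  [-2, -2, 2]

Apply the min-plus product entry-by-entry:
  C[0][0] = min over k of (A[0][0] + B[0][0] = 5 + 7 = 12, A[0][1] + B[1][0] = 4 + 10 = 14, A[0][2] + B[2][0] = -1 + -2 = -3) = -3 (attained at k = 2)
  C[0][1] = min over k of (A[0][0] + B[0][1] = 5 + 9 = 14, A[0][1] + B[1][1] = 4 + 10 = 14, A[0][2] + B[2][1] = -1 + -2 = -3) = -3 (attained at k = 2)
  C[0][2] = min over k of (A[0][0] + B[0][2] = 5 + 3 = 8, A[0][1] + B[1][2] = 4 + 0 = 4, A[0][2] + B[2][2] = -1 + 6 = 5) = 4 (attained at k = 1)
  C[1][0] = min over k of (A[1][0] + B[0][0] = 5 + 7 = 12, A[1][1] + B[1][0] = 6 + 10 = 16, A[1][2] + B[2][0] = 5 + -2 = 3) = 3 (attained at k = 2)
  C[1][1] = min over k of (A[1][0] + B[0][1] = 5 + 9 = 14, A[1][1] + B[1][1] = 6 + 10 = 16, A[1][2] + B[2][1] = 5 + -2 = 3) = 3 (attained at k = 2)
  C[1][2] = min over k of (A[1][0] + B[0][2] = 5 + 3 = 8, A[1][1] + B[1][2] = 6 + 0 = 6, A[1][2] + B[2][2] = 5 + 6 = 11) = 6 (attained at k = 1)
  C[2][0] = min over k of (A[2][0] + B[0][0] = 10 + 7 = 17, A[2][1] + B[1][0] = 2 + 10 = 12, A[2][2] + B[2][0] = 0 + -2 = -2) = -2 (attained at k = 2)
  C[2][1] = min over k of (A[2][0] + B[0][1] = 10 + 9 = 19, A[2][1] + B[1][1] = 2 + 10 = 12, A[2][2] + B[2][1] = 0 + -2 = -2) = -2 (attained at k = 2)
  C[2][2] = min over k of (A[2][0] + B[0][2] = 10 + 3 = 13, A[2][1] + B[1][2] = 2 + 0 = 2, A[2][2] + B[2][2] = 0 + 6 = 6) = 2 (attained at k = 1)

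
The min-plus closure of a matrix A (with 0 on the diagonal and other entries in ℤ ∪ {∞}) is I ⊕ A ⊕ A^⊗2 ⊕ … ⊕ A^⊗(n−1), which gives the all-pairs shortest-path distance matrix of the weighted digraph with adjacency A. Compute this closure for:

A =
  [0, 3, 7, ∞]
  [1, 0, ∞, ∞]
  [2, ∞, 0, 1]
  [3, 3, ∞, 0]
Closure =
  [0, 3, 7, 8]
  [1, 0, 8, 9]
  [2, 4, 0, 1]
  [3, 3, 10, 0]

This is the Floyd-Warshall all-pairs shortest-path computation. For each intermediate vertex k = 0, 1, …, 3, update dist[i][j] ← min(dist[i][j], dist[i][k] + dist[k][j]). The final matrix gives, for each (i, j), the minimum total weight of any directed path from i to j (possibly empty when i = j).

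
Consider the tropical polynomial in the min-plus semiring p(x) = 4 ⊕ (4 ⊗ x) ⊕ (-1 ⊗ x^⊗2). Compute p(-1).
p(-1) = -3

A tropical monomial a ⊗ x^⊗i evaluates to a + i · x. Evaluating each term at x = -1:
  Term 0 contributes 4 + 0 · -1 = 4
  Term 1 contributes 4 + 1 · -1 = 3
  Term 2 contributes -1 + 2 · -1 = -3
p(-1) = ⊕ of these = min[4, 3, -3] = -3.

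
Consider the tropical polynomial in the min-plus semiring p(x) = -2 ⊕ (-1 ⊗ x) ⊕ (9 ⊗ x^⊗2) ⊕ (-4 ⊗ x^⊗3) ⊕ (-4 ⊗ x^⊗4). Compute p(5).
p(5) = -2

A tropical monomial a ⊗ x^⊗i evaluates to a + i · x. Evaluating each term at x = 5:
  Term 0 contributes -2 + 0 · 5 = -2
  Term 1 contributes -1 + 1 · 5 = 4
  Term 2 contributes 9 + 2 · 5 = 19
  Term 3 contributes -4 + 3 · 5 = 11
  Term 4 contributes -4 + 4 · 5 = 16
p(5) = ⊕ of these = min[-2, 4, 19, 11, 16] = -2.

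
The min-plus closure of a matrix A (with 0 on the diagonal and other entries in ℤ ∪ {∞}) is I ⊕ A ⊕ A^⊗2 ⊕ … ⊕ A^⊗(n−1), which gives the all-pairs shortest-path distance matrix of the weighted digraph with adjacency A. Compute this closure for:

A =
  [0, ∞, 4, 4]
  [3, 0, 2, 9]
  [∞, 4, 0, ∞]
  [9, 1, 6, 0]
Closure =
  [0, 5, 4, 4]
  [3, 0, 2, 7]
  [7, 4, 0, 11]
  [4, 1, 3, 0]

This is the Floyd-Warshall all-pairs shortest-path computation. For each intermediate vertex k = 0, 1, …, 3, update dist[i][j] ← min(dist[i][j], dist[i][k] + dist[k][j]). The final matrix gives, for each (i, j), the minimum total weight of any directed path from i to j (possibly empty when i = j).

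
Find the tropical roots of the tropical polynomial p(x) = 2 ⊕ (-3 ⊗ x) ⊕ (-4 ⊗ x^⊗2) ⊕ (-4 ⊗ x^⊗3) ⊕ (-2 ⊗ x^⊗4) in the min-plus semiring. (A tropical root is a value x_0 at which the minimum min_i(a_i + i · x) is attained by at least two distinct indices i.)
Roots: {-2, 0, 1, 5}

Each tropical root is a break point of the lower envelope of the lines y = a_i + i · x (there are 5 lines, with slopes 0, 1, ..., 4). Only the lines that attain the minimum somewhere contribute to roots; other lines are dominated. Here the surviving (envelope) indices are i = 4, i = 3, i = 2, i = 1, i = 0.
Intersections between consecutive envelope lines give the roots: for adjacent envelope indices i < j the intersection is x = (a_i − a_j) / (j − i). Reading off the sorted break points: {-2, 0, 1, 5}.
Verification: at each break x_0, at least two indices attain the minimum of min_i(a_i + i · x_0).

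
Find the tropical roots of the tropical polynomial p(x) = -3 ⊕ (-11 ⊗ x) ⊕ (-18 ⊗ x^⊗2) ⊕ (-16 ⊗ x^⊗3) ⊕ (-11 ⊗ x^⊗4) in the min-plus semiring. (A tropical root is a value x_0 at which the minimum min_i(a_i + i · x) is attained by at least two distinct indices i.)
Roots: {-5, -2, 7, 8}

Each tropical root is a break point of the lower envelope of the lines y = a_i + i · x (there are 5 lines, with slopes 0, 1, ..., 4). Only the lines that attain the minimum somewhere contribute to roots; other lines are dominated. Here the surviving (envelope) indices are i = 4, i = 3, i = 2, i = 1, i = 0.
Intersections between consecutive envelope lines give the roots: for adjacent envelope indices i < j the intersection is x = (a_i − a_j) / (j − i). Reading off the sorted break points: {-5, -2, 7, 8}.
Verification: at each break x_0, at least two indices attain the minimum of min_i(a_i + i · x_0).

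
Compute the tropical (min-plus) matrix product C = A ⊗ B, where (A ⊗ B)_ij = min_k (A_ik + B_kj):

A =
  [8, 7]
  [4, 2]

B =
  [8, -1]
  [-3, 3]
A ⊗ B =
  [4, 7]
  [-1, 3]

Apply the min-plus product entry-by-entry:
  C[0][0] = min over k of (A[0][0] + B[0][0] = 8 + 8 = 16, A[0][1] + B[1][0] = 7 + -3 = 4) = 4 (attained at k = 1)
  C[0][1] = min over k of (A[0][0] + B[0][1] = 8 + -1 = 7, A[0][1] + B[1][1] = 7 + 3 = 10) = 7 (attained at k = 0)
  C[1][0] = min over k of (A[1][0] + B[0][0] = 4 + 8 = 12, A[1][1] + B[1][0] = 2 + -3 = -1) = -1 (attained at k = 1)
  C[1][1] = min over k of (A[1][0] + B[0][1] = 4 + -1 = 3, A[1][1] + B[1][1] = 2 + 3 = 5) = 3 (attained at k = 0)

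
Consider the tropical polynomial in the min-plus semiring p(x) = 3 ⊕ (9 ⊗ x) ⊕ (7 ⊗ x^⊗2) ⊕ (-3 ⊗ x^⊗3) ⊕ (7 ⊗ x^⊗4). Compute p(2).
p(2) = 3

A tropical monomial a ⊗ x^⊗i evaluates to a + i · x. Evaluating each term at x = 2:
  Term 0 contributes 3 + 0 · 2 = 3
  Term 1 contributes 9 + 1 · 2 = 11
  Term 2 contributes 7 + 2 · 2 = 11
  Term 3 contributes -3 + 3 · 2 = 3
  Term 4 contributes 7 + 4 · 2 = 15
p(2) = ⊕ of these = min[3, 11, 11, 3, 15] = 3.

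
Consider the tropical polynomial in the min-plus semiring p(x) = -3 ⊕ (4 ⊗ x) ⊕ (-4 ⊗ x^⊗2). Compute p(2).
p(2) = -3

A tropical monomial a ⊗ x^⊗i evaluates to a + i · x. Evaluating each term at x = 2:
  Term 0 contributes -3 + 0 · 2 = -3
  Term 1 contributes 4 + 1 · 2 = 6
  Term 2 contributes -4 + 2 · 2 = 0
p(2) = ⊕ of these = min[-3, 6, 0] = -3.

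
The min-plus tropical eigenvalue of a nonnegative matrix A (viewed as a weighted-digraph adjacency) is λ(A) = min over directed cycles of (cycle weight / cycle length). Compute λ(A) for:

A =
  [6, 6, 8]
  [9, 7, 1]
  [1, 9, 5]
λ(A) = 8/3

Enumerate directed cycles and compute their means (weight / length). Sample:
  cycle 0 → 0: weight = 6, length = 1, mean = 6/1 ≈ 6.000
  cycle 1 → 1: weight = 7, length = 1, mean = 7/1 ≈ 7.000
  cycle 2 → 2: weight = 5, length = 1, mean = 5/1 ≈ 5.000
  cycle 0 → 1 → 0: weight = 15, length = 2, mean = 15/2 ≈ 7.500
  cycle 0 → 2 → 0: weight = 9, length = 2, mean = 9/2 ≈ 4.500
  cycle 1 → 0 → 1: weight = 15, length = 2, mean = 15/2 ≈ 7.500
Minimum mean = 2.667, attained e.g. along the cycle 0 → 1 → 2 → 0 with weight 8 and length 3. So λ(A) = 8/3 = 8/3.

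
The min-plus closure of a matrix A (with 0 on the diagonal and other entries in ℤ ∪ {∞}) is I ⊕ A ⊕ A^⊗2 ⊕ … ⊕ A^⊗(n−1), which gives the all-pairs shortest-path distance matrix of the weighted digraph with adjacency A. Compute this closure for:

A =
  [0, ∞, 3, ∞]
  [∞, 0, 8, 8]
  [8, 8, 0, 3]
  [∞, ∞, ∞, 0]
Closure =
  [0, 11, 3, 6]
  [16, 0, 8, 8]
  [8, 8, 0, 3]
  [∞, ∞, ∞, 0]

This is the Floyd-Warshall all-pairs shortest-path computation. For each intermediate vertex k = 0, 1, …, 3, update dist[i][j] ← min(dist[i][j], dist[i][k] + dist[k][j]). The final matrix gives, for each (i, j), the minimum total weight of any directed path from i to j (possibly empty when i = j).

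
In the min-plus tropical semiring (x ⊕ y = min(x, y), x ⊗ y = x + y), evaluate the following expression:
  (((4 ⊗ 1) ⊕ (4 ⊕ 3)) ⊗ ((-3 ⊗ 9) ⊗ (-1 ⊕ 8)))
(((4 ⊗ 1) ⊕ (4 ⊕ 3)) ⊗ ((-3 ⊗ 9) ⊗ (-1 ⊕ 8))) = 8

Expand innermost to outermost. Recall ⊕ takes the minimum of its arguments and ⊗ takes their sum. Working out the expression (((4 ⊗ 1) ⊕ (4 ⊕ 3)) ⊗ ((-3 ⊗ 9) ⊗ (-1 ⊕ 8))) gives 8.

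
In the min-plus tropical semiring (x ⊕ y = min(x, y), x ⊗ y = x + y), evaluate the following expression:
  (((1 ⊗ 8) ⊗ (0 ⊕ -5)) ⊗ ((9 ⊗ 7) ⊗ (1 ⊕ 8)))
(((1 ⊗ 8) ⊗ (0 ⊕ -5)) ⊗ ((9 ⊗ 7) ⊗ (1 ⊕ 8))) = 21

Expand innermost to outermost. Recall ⊕ takes the minimum of its arguments and ⊗ takes their sum. Working out the expression (((1 ⊗ 8) ⊗ (0 ⊕ -5)) ⊗ ((9 ⊗ 7) ⊗ (1 ⊕ 8))) gives 21.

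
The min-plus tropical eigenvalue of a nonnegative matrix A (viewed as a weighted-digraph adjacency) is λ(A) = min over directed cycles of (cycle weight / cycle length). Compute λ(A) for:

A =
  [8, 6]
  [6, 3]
λ(A) = 3

Enumerate directed cycles and compute their means (weight / length). Sample:
  cycle 0 → 0: weight = 8, length = 1, mean = 8/1 ≈ 8.000
  cycle 1 → 1: weight = 3, length = 1, mean = 3/1 ≈ 3.000
  cycle 0 → 1 → 0: weight = 12, length = 2, mean = 12/2 ≈ 6.000
  cycle 1 → 0 → 1: weight = 12, length = 2, mean = 12/2 ≈ 6.000
Minimum mean = 3.000, attained e.g. along the cycle 1 → 1 with weight 3 and length 1. So λ(A) = 3/1 = 3.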